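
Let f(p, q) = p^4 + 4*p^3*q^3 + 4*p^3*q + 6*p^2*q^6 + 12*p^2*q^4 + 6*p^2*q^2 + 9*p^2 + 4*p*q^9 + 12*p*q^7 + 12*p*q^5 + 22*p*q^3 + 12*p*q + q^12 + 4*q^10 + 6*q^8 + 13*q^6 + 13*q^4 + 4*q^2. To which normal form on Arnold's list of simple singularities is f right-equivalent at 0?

A_3

The Hessian of f at 0 has rank 1. Corank 1: A-series; mu = 3 gives A_3.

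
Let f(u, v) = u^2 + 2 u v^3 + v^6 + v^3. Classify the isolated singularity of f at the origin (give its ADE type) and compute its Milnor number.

The Hessian of f at 0 has rank 1. Corank 1: A-series; mu = 2 gives A_2.

Type A_2, Milnor number mu = 2.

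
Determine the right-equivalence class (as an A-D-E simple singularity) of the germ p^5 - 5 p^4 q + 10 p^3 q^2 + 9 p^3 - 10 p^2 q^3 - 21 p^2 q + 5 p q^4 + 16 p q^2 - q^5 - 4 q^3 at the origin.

The Hessian of f at 0 has rank 0. Corank 2; j^3 = (p - q)*(3*p - 2*q)^2 has shape L^2 M (L != M), so D-series; mu = 6 gives D_6.

D6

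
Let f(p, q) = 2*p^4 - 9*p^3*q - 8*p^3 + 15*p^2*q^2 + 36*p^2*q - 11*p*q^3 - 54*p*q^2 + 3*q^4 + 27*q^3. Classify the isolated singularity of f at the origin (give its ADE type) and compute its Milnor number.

The Hessian of f at 0 has rank 0. Corank 2; j^3 = -(2*p - 3*q)^3 is a perfect cube, so E-series; the 4-jet and mu = 7 give E_7.

Type E_{7}, Milnor number mu = 7.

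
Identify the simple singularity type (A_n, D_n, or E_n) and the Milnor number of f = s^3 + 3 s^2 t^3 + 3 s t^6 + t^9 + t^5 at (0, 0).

The Hessian of f at 0 is [[0, 0], [0, 0]] with rank 0, so corank 2. A Groebner basis of the Jacobian ideal J(f) in C{s,t} is {s^2/2 + s*t^3, t^4, s^3, s^2*t}; counting standard monomials gives mu = 8. Corank 2; j^3 = s^3 is a perfect cube, so E-series; the 5-jet and mu = 8 give E_8.

Type E8, Milnor number mu = 8.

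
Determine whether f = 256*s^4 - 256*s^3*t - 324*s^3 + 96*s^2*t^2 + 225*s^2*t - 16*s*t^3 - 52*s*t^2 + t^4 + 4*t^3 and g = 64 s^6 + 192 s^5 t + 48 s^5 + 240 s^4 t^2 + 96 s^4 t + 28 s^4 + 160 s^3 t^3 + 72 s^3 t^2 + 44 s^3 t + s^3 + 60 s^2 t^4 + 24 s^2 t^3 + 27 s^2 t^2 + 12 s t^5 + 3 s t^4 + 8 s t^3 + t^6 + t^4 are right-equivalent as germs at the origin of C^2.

The Hessian of f at 0 has rank 0. Corank 2; j^3 = -(4*s - t)*(9*s - 2*t)^2 has shape L^2 M (L != M), so D-series; mu = 5 gives D_5. The Hessian of g at 0 has rank 0. Corank 2; j^3 = s^3 is a perfect cube, so E-series; the 4-jet and mu = 6 give E_6. f is D_5 but g is E_6, hence not right-equivalent.

No.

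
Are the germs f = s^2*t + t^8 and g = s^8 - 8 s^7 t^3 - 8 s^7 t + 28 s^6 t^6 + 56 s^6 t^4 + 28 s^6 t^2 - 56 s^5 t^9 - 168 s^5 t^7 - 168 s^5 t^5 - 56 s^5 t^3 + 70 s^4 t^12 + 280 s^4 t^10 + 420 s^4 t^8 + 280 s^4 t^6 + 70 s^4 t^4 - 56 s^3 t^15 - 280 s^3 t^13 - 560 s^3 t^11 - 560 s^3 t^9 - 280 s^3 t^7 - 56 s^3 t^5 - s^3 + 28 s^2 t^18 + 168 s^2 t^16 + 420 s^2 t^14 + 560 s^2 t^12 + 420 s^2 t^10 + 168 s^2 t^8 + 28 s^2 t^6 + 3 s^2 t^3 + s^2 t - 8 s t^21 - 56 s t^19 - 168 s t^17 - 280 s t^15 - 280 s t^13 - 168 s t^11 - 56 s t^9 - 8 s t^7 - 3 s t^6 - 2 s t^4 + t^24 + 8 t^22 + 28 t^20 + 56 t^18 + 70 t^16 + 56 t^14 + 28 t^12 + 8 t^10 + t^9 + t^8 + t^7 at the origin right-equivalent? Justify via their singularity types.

Yes.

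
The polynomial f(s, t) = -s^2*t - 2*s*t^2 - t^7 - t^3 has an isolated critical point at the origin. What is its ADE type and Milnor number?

Type D8, Milnor number mu = 8.

The Hessian of f at 0 has rank 0. Corank 2; j^3 = -t*(s + t)^2 has shape L^2 M (L != M), so D-series; mu = 8 gives D_8.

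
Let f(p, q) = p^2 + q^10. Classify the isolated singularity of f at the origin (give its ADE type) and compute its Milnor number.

Type A_{9}, Milnor number mu = 9.

The Hessian of f at 0 has rank 1. Corank 1: A-series; mu = 9 gives A_9.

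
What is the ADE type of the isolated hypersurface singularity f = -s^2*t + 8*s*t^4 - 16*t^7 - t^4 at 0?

D_{5}

The Hessian of f at 0 has rank 0. Corank 2; j^3 = -s^2*t has shape L^2 M (L != M), so D-series; mu = 5 gives D_5.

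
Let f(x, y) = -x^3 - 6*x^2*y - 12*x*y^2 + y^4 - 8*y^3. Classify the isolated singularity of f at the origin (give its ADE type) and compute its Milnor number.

Type E_{6}, Milnor number mu = 6.

The Hessian of f at 0 is [[0, 0], [0, 0]] with rank 0, so corank 2. A Groebner basis of the Jacobian ideal J(f) in C{x,y} is {y^3, x^2 + 4*x*y + 4*y^2}; counting standard monomials gives mu = 6. Corank 2; j^3 = -(x + 2*y)^3 is a perfect cube, so E-series; the 4-jet and mu = 6 give E_6.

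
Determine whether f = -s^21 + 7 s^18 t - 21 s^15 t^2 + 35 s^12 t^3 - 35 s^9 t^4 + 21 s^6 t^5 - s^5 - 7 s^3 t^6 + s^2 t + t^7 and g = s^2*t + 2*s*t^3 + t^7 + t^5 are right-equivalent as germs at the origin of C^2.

Yes.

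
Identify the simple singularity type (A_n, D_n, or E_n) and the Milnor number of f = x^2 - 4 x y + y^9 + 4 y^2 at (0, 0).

Type A_{8}, Milnor number mu = 8.

The Hessian of f at 0 is [[2, -4], [-4, 8]] with rank 1, so corank 1. A Groebner basis of the Jacobian ideal J(f) in C{x,y} is {y^8, x - 2*y}; counting standard monomials gives mu = 8. Corank 1: A-series; mu = 8 gives A_8.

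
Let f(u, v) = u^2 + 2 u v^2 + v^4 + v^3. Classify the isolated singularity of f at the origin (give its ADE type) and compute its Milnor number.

Type A2, Milnor number mu = 2.

The Hessian of f at 0 is [[2, 0], [0, 0]] with rank 1, so corank 1. A Groebner basis of the Jacobian ideal J(f) in C{u,v} is {v^2, u}; counting standard monomials gives mu = 2. Corank 1: A-series; mu = 2 gives A_2.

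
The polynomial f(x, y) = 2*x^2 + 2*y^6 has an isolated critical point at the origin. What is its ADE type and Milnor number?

The Hessian of f at 0 is [[4, 0], [0, 0]] with rank 1, so corank 1. A Groebner basis of the Jacobian ideal J(f) in C{x,y} is {y^5, x}; counting standard monomials gives mu = 5. Corank 1: A-series; mu = 5 gives A_5.

Type A5, Milnor number mu = 5.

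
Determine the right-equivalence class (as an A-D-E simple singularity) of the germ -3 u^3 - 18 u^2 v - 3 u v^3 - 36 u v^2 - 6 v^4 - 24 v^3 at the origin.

The Hessian of f at 0 is [[0, 0], [0, 0]] with rank 0, so corank 2. A Groebner basis of the Jacobian ideal J(f) in C{u,v} is {u^3 + 6*u^2*v + 48*u^2 + 192*u*v + 192*v^2, -6*u^2 + u*v^2 - 24*u*v - 24*v^2, 3*u^2 + 12*u*v + v^3 + 12*v^2}; counting standard monomials gives mu = 7. Corank 2; j^3 = -3*(u + 2*v)^3 is a perfect cube, so E-series; the 4-jet and mu = 7 give E_7.

E_{7}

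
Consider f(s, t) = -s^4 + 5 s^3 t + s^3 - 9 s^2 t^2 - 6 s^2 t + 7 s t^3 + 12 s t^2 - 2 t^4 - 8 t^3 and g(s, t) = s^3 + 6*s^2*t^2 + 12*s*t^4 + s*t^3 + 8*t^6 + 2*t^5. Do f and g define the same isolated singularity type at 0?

The Hessian of f at 0 has rank 0. Corank 2; j^3 = (s - 2*t)^3 is a perfect cube, so E-series; the 4-jet and mu = 7 give E_7. The Hessian of g at 0 has rank 0. Corank 2; j^3 = s^3 is a perfect cube, so E-series; the 4-jet and mu = 7 give E_7. Both have type E_7, hence right-equivalent.

Yes.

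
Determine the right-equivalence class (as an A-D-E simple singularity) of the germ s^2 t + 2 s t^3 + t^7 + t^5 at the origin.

D_{8}

The Hessian of f at 0 has rank 0. Corank 2; j^3 = s^2*t has shape L^2 M (L != M), so D-series; mu = 8 gives D_8.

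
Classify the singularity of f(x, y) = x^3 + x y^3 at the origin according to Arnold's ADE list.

E7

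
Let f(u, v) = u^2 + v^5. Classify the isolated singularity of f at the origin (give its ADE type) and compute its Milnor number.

The Hessian of f at 0 is [[2, 0], [0, 0]] with rank 1, so corank 1. A Groebner basis of the Jacobian ideal J(f) in C{u,v} is {v^4, u}; counting standard monomials gives mu = 4. Corank 1: A-series; mu = 4 gives A_4.

Type A_4, Milnor number mu = 4.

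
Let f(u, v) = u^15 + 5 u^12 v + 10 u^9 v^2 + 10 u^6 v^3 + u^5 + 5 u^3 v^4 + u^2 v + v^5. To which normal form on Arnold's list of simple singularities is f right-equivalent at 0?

The Hessian of f at 0 is [[0, 0], [0, 0]] with rank 0, so corank 2. A Groebner basis of the Jacobian ideal J(f) in C{u,v} is {u^2/5 + v^4, u^3, u*v}; counting standard monomials gives mu = 6. Corank 2; j^3 = u^2*v has shape L^2 M (L != M), so D-series; mu = 6 gives D_6.

D_{6}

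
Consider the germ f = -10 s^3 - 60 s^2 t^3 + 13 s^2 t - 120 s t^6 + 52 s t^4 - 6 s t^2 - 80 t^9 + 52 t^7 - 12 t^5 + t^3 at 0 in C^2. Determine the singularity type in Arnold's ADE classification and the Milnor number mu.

Type D4, Milnor number mu = 4.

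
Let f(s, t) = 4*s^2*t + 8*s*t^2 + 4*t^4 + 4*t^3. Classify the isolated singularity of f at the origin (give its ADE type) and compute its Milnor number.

The Hessian of f at 0 is [[0, 0], [0, 0]] with rank 0, so corank 2. A Groebner basis of the Jacobian ideal J(f) in C{s,t} is {s^3 - s^2/4 + t^2/4, s^2/4 + t^3 - t^2/4, s*t + t^2}; counting standard monomials gives mu = 5. Corank 2; j^3 = 4*t*(s + t)^2 has shape L^2 M (L != M), so D-series; mu = 5 gives D_5.

Type D_{5}, Milnor number mu = 5.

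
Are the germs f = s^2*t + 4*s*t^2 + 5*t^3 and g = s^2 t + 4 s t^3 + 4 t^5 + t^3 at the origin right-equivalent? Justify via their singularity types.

The Hessian of f at 0 has rank 0. Corank 2; j^3 = t*(s^2 + 4*s*t + 5*t^2) splits into three distinct lines over C (the quadratic factor has nonzero discriminant), so D_4. The Hessian of g at 0 has rank 0. Corank 2; j^3 = t*(s^2 + t^2) splits into three distinct lines over C (the quadratic factor has nonzero discriminant), so D_4. Both have type D_4, hence right-equivalent.

Yes.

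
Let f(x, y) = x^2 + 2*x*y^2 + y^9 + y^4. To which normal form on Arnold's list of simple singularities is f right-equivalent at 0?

The Hessian of f at 0 has rank 1. Corank 1: A-series; mu = 8 gives A_8.

A_{8}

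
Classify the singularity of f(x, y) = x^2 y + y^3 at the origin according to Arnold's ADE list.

D4

The Hessian of f at 0 has rank 0. Corank 2; j^3 = y*(x^2 + y^2) splits into three distinct lines over C (the quadratic factor has nonzero discriminant), so D_4.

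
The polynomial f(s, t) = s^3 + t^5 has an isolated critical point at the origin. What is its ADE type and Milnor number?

The Hessian of f at 0 is [[0, 0], [0, 0]] with rank 0, so corank 2. A Groebner basis of the Jacobian ideal J(f) in C{s,t} is {t^4, s^2}; counting standard monomials gives mu = 8. Corank 2; j^3 = s^3 is a perfect cube, so E-series; the 5-jet and mu = 8 give E_8.

Type E_{8}, Milnor number mu = 8.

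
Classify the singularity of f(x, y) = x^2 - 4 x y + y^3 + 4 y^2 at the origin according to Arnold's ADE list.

A2

The Hessian of f at 0 has rank 1. Corank 1: A-series; mu = 2 gives A_2.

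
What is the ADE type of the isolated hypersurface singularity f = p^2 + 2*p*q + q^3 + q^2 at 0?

A2

The Hessian of f at 0 has rank 1. Corank 1: A-series; mu = 2 gives A_2.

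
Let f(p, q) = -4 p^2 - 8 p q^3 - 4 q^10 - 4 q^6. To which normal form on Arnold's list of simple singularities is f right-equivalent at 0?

A9

The Hessian of f at 0 has rank 1. Corank 1: A-series; mu = 9 gives A_9.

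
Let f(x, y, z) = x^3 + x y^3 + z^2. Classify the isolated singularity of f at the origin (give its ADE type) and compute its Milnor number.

Type E7, Milnor number mu = 7.

The Hessian of f at 0 has rank 1. Corank 2; j^3 = x^3 is a perfect cube, so E-series; the 4-jet and mu = 7 give E_7.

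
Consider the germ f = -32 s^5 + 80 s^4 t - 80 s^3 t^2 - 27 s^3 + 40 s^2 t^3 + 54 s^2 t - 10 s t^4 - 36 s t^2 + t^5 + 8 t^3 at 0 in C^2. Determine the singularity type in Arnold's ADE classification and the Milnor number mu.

Type E_8, Milnor number mu = 8.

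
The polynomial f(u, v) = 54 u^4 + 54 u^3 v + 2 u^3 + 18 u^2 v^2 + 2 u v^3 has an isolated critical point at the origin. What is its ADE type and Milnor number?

Type E7, Milnor number mu = 7.

The Hessian of f at 0 is [[0, 0], [0, 0]] with rank 0, so corank 2. A Groebner basis of the Jacobian ideal J(f) in C{u,v} is {u^2/3 + v^4 + v^3/9, u^3, u^2*v - u^2/9 - v^3/27, 2*u^2/3 + u*v^2 + 2*v^3/9}; counting standard monomials gives mu = 7. Corank 2; j^3 = 2*u^3 is a perfect cube, so E-series; the 4-jet and mu = 7 give E_7.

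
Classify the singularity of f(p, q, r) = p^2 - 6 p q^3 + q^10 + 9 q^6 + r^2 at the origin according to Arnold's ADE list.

The Hessian of f at 0 is [[2, 0, 0], [0, 0, 0], [0, 0, 2]] with rank 2, so corank 1. A Groebner basis of the Jacobian ideal J(f) in C{p,q,r} is {p^3, -p/3 + q^3, r}; counting standard monomials gives mu = 9. Corank 1: A-series; mu = 9 gives A_9.

A9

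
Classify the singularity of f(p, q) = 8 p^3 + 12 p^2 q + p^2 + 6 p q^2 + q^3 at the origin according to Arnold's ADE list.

A_2

The Hessian of f at 0 is [[2, 0], [0, 0]] with rank 1, so corank 1. A Groebner basis of the Jacobian ideal J(f) in C{p,q} is {q^2, p}; counting standard monomials gives mu = 2. Corank 1: A-series; mu = 2 gives A_2.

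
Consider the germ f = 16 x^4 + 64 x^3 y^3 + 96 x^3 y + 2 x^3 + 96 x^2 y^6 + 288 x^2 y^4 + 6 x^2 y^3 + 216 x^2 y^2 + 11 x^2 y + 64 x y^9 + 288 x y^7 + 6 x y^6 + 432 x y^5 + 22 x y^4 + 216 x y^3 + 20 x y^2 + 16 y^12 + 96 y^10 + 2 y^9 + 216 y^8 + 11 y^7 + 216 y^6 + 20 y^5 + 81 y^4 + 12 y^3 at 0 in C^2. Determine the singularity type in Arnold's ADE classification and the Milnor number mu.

The Hessian of f at 0 has rank 0. Corank 2; j^3 = (x + 2*y)^2*(2*x + 3*y) has shape L^2 M (L != M), so D-series; mu = 5 gives D_5.

Type D_5, Milnor number mu = 5.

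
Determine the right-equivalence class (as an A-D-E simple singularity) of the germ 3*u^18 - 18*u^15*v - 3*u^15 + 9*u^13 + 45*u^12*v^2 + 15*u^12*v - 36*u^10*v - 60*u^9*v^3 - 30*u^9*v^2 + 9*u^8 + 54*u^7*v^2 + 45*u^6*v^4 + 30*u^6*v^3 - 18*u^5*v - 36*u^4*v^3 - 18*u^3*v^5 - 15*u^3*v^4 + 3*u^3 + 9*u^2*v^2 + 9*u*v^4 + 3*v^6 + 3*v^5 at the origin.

E8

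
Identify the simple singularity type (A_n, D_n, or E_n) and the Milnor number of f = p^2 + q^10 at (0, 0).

Type A_9, Milnor number mu = 9.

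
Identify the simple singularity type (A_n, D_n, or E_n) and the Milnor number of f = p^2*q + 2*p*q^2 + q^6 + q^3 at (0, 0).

Type D_7, Milnor number mu = 7.

The Hessian of f at 0 is [[0, 0], [0, 0]] with rank 0, so corank 2. A Groebner basis of the Jacobian ideal J(f) in C{p,q} is {p^2/6 + q^5 - q^2/6, p^3 + q^3, p*q + q^2}; counting standard monomials gives mu = 7. Corank 2; j^3 = q*(p + q)^2 has shape L^2 M (L != M), so D-series; mu = 7 gives D_7.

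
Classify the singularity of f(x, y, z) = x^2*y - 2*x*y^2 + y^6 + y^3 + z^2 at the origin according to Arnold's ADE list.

The Hessian of f at 0 is [[0, 0, 0], [0, 0, 0], [0, 0, 2]] with rank 1, so corank 2. A Groebner basis of the Jacobian ideal J(f) in C{x,y,z} is {x^2/6 + y^5 - y^2/6, x^3 - y^3, x*y - y^2, z}; counting standard monomials gives mu = 7. Corank 2; j^3 = y*(x - y)^2 has shape L^2 M (L != M), so D-series; mu = 7 gives D_7.

D_{7}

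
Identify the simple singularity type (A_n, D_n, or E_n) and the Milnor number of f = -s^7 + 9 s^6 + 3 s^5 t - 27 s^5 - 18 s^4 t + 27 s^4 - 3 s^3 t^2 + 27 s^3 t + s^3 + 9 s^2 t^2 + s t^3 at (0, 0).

The Hessian of f at 0 is [[0, 0], [0, 0]] with rank 0, so corank 2. A Groebner basis of the Jacobian ideal J(f) in C{s,t} is {s^2/3 + t^4 + t^3/9, s^3, s^2*t - s^2/9 - t^3/27, 2*s^2/3 + s*t^2 + 2*t^3/9}; counting standard monomials gives mu = 7. Corank 2; j^3 = s^3 is a perfect cube, so E-series; the 4-jet and mu = 7 give E_7.

Type E_{7}, Milnor number mu = 7.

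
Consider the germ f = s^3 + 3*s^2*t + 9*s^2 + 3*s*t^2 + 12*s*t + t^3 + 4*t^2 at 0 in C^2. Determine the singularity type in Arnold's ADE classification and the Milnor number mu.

Type A2, Milnor number mu = 2.

The Hessian of f at 0 has rank 1. Corank 1: A-series; mu = 2 gives A_2.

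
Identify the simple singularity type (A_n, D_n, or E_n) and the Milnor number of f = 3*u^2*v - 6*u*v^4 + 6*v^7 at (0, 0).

Type D_{8}, Milnor number mu = 8.

The Hessian of f at 0 has rank 0. Corank 2; j^3 = 3*u^2*v has shape L^2 M (L != M), so D-series; mu = 8 gives D_8.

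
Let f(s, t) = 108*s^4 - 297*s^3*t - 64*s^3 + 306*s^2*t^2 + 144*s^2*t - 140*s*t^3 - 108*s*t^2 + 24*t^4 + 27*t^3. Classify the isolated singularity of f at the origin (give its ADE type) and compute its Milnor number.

The Hessian of f at 0 is [[0, 0], [0, 0]] with rank 0, so corank 2. A Groebner basis of the Jacobian ideal J(f) in C{s,t} is {65536*s^2/3 - 32768*s*t + t^4 - 64*t^3/9 + 12288*t^2, s^3 - 272*s^2 + 408*s*t - t^3/3 - 153*t^2, s^2*t - 2240*s^2/9 + 1120*s*t/3 - 13*t^3/27 - 140*t^2, -512*s^2/3 + s*t^2 + 256*s*t - 25*t^3/36 - 96*t^2}; counting standard monomials gives mu = 7. Corank 2; j^3 = -(4*s - 3*t)^3 is a perfect cube, so E-series; the 4-jet and mu = 7 give E_7.

Type E_7, Milnor number mu = 7.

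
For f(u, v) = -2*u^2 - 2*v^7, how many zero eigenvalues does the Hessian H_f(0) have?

The Hessian at 0 is [[-4, 0], [0, 0]] of rank 1; hence corank 1.

1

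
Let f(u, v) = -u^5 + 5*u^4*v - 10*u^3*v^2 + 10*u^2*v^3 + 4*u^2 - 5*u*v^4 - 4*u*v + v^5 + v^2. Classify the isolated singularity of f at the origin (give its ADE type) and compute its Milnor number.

Type A_4, Milnor number mu = 4.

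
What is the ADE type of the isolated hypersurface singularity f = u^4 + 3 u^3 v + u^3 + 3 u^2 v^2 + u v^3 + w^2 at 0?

The Hessian of f at 0 is [[0, 0, 0], [0, 0, 0], [0, 0, 2]] with rank 1, so corank 2. A Groebner basis of the Jacobian ideal J(f) in C{u,v,w} is {3*u^2 + v^4 + v^3, u^3, u^2*v - u^2 - v^3/3, 2*u^2 + u*v^2 + 2*v^3/3, w}; counting standard monomials gives mu = 7. Corank 2; j^3 = u^3 is a perfect cube, so E-series; the 4-jet and mu = 7 give E_7.

E7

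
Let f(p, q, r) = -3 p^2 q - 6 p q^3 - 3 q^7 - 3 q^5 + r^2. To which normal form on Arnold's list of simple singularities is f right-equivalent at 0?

The Hessian of f at 0 is [[0, 0, 0], [0, 0, 0], [0, 0, 2]] with rank 1, so corank 2. A Groebner basis of the Jacobian ideal J(f) in C{p,q,r} is {p^2*q^2 + p^2/7 + p*q^2/7, p^3 - p^2/7 - p*q^2/7, p*q + q^3, r}; counting standard monomials gives mu = 8. Corank 2; j^3 = -3*p^2*q has shape L^2 M (L != M), so D-series; mu = 8 gives D_8.

D_{8}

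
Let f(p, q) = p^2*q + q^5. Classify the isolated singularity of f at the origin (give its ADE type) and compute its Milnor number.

The Hessian of f at 0 is [[0, 0], [0, 0]] with rank 0, so corank 2. A Groebner basis of the Jacobian ideal J(f) in C{p,q} is {p^2/5 + q^4, p^3, p*q}; counting standard monomials gives mu = 6. Corank 2; j^3 = p^2*q has shape L^2 M (L != M), so D-series; mu = 6 gives D_6.

Type D6, Milnor number mu = 6.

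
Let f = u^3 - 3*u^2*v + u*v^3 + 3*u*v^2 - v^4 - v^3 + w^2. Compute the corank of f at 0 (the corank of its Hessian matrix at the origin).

Hessian at 0 has rank 1.

2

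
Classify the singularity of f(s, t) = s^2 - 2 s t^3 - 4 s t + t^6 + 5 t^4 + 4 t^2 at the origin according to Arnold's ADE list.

A_3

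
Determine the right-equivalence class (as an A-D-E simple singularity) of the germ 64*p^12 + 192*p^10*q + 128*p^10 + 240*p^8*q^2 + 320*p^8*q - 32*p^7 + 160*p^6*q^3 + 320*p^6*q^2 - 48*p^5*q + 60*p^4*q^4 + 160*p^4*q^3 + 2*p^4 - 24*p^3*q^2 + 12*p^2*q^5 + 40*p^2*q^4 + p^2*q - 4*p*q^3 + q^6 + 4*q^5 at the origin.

D_{7}

The Hessian of f at 0 has rank 0. Corank 2; j^3 = p^2*q has shape L^2 M (L != M), so D-series; mu = 7 gives D_7.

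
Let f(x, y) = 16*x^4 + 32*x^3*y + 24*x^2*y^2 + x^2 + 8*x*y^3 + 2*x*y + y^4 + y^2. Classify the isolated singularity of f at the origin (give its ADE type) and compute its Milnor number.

Type A_{3}, Milnor number mu = 3.

The Hessian of f at 0 has rank 1. Corank 1: A-series; mu = 3 gives A_3.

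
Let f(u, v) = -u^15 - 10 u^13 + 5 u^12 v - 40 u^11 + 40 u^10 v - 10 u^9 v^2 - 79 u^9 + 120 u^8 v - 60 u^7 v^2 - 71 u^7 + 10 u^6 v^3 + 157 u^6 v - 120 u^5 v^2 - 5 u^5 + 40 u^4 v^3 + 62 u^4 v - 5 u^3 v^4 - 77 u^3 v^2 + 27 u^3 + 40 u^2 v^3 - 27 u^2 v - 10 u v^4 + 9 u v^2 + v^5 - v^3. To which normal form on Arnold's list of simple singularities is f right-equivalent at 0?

The Hessian of f at 0 has rank 0. Corank 2; j^3 = (3*u - v)^3 is a perfect cube, so E-series; the 5-jet and mu = 8 give E_8.

E8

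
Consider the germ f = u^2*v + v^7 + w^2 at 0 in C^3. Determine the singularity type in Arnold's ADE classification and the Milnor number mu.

Type D_{8}, Milnor number mu = 8.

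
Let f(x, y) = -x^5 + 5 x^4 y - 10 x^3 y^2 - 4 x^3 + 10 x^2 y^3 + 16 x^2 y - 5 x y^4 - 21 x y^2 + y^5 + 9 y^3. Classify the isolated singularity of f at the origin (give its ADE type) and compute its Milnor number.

Type D_{6}, Milnor number mu = 6.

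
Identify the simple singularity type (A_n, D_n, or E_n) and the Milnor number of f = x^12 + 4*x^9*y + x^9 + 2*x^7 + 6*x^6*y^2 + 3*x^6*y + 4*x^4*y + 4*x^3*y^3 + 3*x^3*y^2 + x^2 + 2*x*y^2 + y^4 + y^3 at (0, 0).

The Hessian of f at 0 has rank 1. Corank 1: A-series; mu = 2 gives A_2.

Type A_{2}, Milnor number mu = 2.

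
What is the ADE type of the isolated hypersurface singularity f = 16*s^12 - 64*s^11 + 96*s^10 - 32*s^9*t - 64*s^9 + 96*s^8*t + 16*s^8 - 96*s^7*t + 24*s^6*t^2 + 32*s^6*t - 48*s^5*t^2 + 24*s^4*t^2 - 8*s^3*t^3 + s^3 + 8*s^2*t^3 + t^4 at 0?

The Hessian of f at 0 is [[0, 0], [0, 0]] with rank 0, so corank 2. A Groebner basis of the Jacobian ideal J(f) in C{s,t} is {t^3, s^2}; counting standard monomials gives mu = 6. Corank 2; j^3 = s^3 is a perfect cube, so E-series; the 4-jet and mu = 6 give E_6.

E_6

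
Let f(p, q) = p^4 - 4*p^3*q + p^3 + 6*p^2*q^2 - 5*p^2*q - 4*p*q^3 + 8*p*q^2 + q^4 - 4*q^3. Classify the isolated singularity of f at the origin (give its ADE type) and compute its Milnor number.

Type D5, Milnor number mu = 5.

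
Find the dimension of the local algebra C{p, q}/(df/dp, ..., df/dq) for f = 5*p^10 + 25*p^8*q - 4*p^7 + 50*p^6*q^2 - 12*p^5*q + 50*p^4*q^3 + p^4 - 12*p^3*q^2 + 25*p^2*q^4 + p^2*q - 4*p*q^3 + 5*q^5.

6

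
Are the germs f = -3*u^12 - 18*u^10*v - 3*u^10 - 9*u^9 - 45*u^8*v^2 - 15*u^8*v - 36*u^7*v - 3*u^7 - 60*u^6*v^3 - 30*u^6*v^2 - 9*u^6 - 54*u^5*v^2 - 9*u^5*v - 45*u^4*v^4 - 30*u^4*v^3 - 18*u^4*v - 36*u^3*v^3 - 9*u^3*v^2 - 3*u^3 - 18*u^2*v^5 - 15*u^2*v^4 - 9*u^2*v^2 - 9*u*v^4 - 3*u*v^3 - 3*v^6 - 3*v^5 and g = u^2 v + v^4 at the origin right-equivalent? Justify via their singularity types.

No.

The Hessian of f at 0 is [[0, 0], [0, 0]] with rank 0, so corank 2. A Groebner basis of the Jacobian ideal J(f) in C{u,v} is {-u^2 + v^4 - v^3/3, u^3, u^2*v + u^2/3 + v^3/9, u^2 + u*v^2 + v^3/3}; counting standard monomials gives mu = 7. Corank 2; j^3 = -3*u^3 is a perfect cube, so E-series; the 4-jet and mu = 7 give E_7. The Hessian of g at 0 is [[0, 0], [0, 0]] with rank 0, so corank 2. A Groebner basis of the Jacobian ideal J(g) in C{u,v} is {u^3, u^2/4 + v^3, u*v}; counting standard monomials gives mu = 5. Corank 2; j^3 = u^2*v has shape L^2 M (L != M), so D-series; mu = 5 gives D_5. f is E_7 but g is D_5, hence not right-equivalent.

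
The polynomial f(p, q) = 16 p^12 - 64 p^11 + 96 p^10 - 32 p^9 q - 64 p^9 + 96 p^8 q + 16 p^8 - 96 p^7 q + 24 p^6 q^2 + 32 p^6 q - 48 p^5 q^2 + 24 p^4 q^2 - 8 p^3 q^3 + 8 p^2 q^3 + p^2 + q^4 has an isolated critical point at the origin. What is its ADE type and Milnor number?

Type A_{3}, Milnor number mu = 3.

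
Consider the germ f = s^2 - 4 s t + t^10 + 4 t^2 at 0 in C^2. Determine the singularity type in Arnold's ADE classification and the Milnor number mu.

Type A9, Milnor number mu = 9.

The Hessian of f at 0 is [[2, -4], [-4, 8]] with rank 1, so corank 1. A Groebner basis of the Jacobian ideal J(f) in C{s,t} is {t^9, s - 2*t}; counting standard monomials gives mu = 9. Corank 1: A-series; mu = 9 gives A_9.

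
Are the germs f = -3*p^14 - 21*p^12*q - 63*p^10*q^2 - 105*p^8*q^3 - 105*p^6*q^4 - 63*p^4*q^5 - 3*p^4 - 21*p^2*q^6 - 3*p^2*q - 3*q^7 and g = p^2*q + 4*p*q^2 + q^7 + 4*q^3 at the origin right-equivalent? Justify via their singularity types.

Yes.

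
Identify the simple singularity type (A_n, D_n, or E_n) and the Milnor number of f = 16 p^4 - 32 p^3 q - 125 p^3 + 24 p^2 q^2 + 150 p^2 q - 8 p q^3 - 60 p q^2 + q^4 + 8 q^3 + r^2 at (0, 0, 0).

Type E_{6}, Milnor number mu = 6.

The Hessian of f at 0 has rank 1. Corank 2; j^3 = -(5*p - 2*q)^3 is a perfect cube, so E-series; the 4-jet and mu = 6 give E_6.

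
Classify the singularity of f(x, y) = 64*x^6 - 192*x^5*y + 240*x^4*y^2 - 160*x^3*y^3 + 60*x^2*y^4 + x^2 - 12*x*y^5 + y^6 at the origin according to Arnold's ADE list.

A_{5}

The Hessian of f at 0 is [[2, 0], [0, 0]] with rank 1, so corank 1. A Groebner basis of the Jacobian ideal J(f) in C{x,y} is {y^5, x}; counting standard monomials gives mu = 5. Corank 1: A-series; mu = 5 gives A_5.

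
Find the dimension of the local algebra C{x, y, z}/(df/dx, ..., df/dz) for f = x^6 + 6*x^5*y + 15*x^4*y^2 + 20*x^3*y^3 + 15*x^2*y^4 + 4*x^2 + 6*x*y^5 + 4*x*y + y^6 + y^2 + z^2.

5

The Hessian of f at 0 has rank 2. Corank 1: A-series; mu = 5 gives A_5.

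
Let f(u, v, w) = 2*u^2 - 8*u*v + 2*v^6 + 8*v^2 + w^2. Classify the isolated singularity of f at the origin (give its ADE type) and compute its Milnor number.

Type A_5, Milnor number mu = 5.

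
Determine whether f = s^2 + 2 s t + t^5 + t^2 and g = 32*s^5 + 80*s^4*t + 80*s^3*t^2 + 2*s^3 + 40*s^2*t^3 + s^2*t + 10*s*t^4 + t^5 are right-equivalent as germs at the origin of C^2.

No.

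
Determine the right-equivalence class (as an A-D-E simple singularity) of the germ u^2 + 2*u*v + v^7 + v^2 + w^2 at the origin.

The Hessian of f at 0 is [[2, 2, 0], [2, 2, 0], [0, 0, 2]] with rank 2, so corank 1. A Groebner basis of the Jacobian ideal J(f) in C{u,v,w} is {v^6, u + v, w}; counting standard monomials gives mu = 6. Corank 1: A-series; mu = 6 gives A_6.

A_6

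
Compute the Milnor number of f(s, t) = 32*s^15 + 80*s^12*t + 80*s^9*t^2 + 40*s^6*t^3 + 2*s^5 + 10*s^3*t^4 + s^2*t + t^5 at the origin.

6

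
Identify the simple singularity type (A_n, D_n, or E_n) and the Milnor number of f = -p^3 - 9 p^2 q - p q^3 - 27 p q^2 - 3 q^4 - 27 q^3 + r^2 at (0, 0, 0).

Type E7, Milnor number mu = 7.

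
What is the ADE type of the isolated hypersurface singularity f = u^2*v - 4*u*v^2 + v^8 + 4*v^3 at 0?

The Hessian of f at 0 has rank 0. Corank 2; j^3 = v*(u - 2*v)^2 has shape L^2 M (L != M), so D-series; mu = 9 gives D_9.

D_{9}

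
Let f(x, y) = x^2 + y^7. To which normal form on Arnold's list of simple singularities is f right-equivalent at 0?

The Hessian of f at 0 has rank 1. Corank 1: A-series; mu = 6 gives A_6.

A_6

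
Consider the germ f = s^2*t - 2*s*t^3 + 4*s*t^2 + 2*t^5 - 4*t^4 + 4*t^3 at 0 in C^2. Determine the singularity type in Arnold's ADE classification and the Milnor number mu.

Type D_{6}, Milnor number mu = 6.

The Hessian of f at 0 has rank 0. Corank 2; j^3 = t*(s + 2*t)^2 has shape L^2 M (L != M), so D-series; mu = 6 gives D_6.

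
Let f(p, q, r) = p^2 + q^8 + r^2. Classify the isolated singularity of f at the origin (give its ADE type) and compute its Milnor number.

Type A7, Milnor number mu = 7.

The Hessian of f at 0 has rank 2. Corank 1: A-series; mu = 7 gives A_7.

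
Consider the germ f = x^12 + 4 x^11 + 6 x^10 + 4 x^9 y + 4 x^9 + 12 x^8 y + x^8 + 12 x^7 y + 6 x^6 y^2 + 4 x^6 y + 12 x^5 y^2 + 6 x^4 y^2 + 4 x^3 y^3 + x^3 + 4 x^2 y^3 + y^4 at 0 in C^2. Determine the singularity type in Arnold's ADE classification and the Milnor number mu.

Type E_{6}, Milnor number mu = 6.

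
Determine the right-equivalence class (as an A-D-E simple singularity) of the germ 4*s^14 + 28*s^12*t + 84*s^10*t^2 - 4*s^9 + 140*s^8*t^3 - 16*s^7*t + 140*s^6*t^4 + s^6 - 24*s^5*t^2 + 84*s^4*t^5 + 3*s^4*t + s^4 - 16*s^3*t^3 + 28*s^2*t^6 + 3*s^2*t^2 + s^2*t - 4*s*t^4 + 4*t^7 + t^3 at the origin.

D4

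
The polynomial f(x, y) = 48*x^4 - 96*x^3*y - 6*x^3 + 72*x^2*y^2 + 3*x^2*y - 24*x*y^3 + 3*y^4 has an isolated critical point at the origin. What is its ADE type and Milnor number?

Type D_{5}, Milnor number mu = 5.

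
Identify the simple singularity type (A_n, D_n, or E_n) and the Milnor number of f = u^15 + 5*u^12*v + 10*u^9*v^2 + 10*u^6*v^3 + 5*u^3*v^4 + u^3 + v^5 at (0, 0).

Type E_{8}, Milnor number mu = 8.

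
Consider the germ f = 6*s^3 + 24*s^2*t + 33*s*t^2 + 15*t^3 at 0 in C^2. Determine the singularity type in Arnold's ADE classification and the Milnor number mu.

Type D_4, Milnor number mu = 4.

The Hessian of f at 0 is [[0, 0], [0, 0]] with rank 0, so corank 2. A Groebner basis of the Jacobian ideal J(f) in C{s,t} is {t^3, s^2 + t^2/2, s*t + t^2/2}; counting standard monomials gives mu = 4. Corank 2; j^3 = 3*(s + t)*(2*s^2 + 6*s*t + 5*t^2) splits into three distinct lines over C (the quadratic factor has nonzero discriminant), so D_4.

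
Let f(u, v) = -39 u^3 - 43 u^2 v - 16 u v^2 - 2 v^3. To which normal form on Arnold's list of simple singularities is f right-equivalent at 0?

The Hessian of f at 0 has rank 0. Corank 2; j^3 = -(3*u + v)*(13*u^2 + 10*u*v + 2*v^2) splits into three distinct lines over C (the quadratic factor has nonzero discriminant), so D_4.

D4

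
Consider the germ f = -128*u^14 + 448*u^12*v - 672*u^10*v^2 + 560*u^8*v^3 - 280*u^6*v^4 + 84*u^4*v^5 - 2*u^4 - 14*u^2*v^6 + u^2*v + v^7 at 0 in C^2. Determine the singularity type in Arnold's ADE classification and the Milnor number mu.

Type D_{8}, Milnor number mu = 8.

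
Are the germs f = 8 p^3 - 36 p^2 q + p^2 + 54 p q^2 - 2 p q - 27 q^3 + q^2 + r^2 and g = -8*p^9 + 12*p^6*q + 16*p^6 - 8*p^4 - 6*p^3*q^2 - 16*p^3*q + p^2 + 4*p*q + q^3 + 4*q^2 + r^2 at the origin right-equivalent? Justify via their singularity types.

The Hessian of f at 0 is [[2, -2, 0], [-2, 2, 0], [0, 0, 2]] with rank 2, so corank 1. A Groebner basis of the Jacobian ideal J(f) in C{p,q,r} is {q^2, p - q, r}; counting standard monomials gives mu = 2. Corank 1: A-series; mu = 2 gives A_2. The Hessian of g at 0 is [[2, 4, 0], [4, 8, 0], [0, 0, 2]] with rank 2, so corank 1. A Groebner basis of the Jacobian ideal J(g) in C{p,q,r} is {q^2, p + 2*q, r}; counting standard monomials gives mu = 2. Corank 1: A-series; mu = 2 gives A_2. Both have type A_2, hence right-equivalent.

Yes.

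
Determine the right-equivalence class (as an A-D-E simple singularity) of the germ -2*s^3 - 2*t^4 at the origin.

The Hessian of f at 0 is [[0, 0], [0, 0]] with rank 0, so corank 2. A Groebner basis of the Jacobian ideal J(f) in C{s,t} is {t^3, s^2}; counting standard monomials gives mu = 6. Corank 2; j^3 = -2*s^3 is a perfect cube, so E-series; the 4-jet and mu = 6 give E_6.

E_{6}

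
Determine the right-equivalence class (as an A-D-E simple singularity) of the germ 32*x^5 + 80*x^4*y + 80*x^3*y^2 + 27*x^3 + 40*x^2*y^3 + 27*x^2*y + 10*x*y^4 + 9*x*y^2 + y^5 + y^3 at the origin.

E8

The Hessian of f at 0 has rank 0. Corank 2; j^3 = (3*x + y)^3 is a perfect cube, so E-series; the 5-jet and mu = 8 give E_8.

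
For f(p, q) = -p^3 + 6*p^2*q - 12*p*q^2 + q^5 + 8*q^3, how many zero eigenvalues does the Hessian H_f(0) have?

Hessian at 0 has rank 0.

2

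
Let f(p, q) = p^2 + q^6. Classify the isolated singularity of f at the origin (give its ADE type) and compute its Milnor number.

Type A_5, Milnor number mu = 5.

The Hessian of f at 0 has rank 1. Corank 1: A-series; mu = 5 gives A_5.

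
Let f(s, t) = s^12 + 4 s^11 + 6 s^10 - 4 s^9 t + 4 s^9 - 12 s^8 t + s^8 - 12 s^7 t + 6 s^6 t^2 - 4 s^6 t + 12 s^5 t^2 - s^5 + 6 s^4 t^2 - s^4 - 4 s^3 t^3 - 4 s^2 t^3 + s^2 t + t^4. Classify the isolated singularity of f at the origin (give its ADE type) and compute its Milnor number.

Type D_{5}, Milnor number mu = 5.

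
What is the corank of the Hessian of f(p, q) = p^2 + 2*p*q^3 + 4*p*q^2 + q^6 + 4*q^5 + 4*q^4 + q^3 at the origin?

Hessian at 0 has rank 1.

1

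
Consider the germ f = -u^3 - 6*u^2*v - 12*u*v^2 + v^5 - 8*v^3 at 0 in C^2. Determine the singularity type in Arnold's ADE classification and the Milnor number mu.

The Hessian of f at 0 has rank 0. Corank 2; j^3 = -(u + 2*v)^3 is a perfect cube, so E-series; the 5-jet and mu = 8 give E_8.

Type E_8, Milnor number mu = 8.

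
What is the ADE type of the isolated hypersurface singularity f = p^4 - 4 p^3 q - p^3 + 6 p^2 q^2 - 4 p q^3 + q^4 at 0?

E_6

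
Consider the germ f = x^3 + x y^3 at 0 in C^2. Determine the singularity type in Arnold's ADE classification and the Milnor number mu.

Type E_{7}, Milnor number mu = 7.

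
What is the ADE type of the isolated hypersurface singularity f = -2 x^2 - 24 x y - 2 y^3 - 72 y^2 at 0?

A_2

The Hessian of f at 0 has rank 1. Corank 1: A-series; mu = 2 gives A_2.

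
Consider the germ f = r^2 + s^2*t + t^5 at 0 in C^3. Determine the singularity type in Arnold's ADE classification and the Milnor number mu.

Type D_6, Milnor number mu = 6.

The Hessian of f at 0 has rank 1. Corank 2; j^3 = s^2*t has shape L^2 M (L != M), so D-series; mu = 6 gives D_6.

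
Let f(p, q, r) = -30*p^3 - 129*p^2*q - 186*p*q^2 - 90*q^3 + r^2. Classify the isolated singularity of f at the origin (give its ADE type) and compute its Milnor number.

Type D4, Milnor number mu = 4.

The Hessian of f at 0 has rank 1. Corank 2; j^3 = -3*(2*p + 3*q)*(5*p^2 + 14*p*q + 10*q^2) splits into three distinct lines over C (the quadratic factor has nonzero discriminant), so D_4.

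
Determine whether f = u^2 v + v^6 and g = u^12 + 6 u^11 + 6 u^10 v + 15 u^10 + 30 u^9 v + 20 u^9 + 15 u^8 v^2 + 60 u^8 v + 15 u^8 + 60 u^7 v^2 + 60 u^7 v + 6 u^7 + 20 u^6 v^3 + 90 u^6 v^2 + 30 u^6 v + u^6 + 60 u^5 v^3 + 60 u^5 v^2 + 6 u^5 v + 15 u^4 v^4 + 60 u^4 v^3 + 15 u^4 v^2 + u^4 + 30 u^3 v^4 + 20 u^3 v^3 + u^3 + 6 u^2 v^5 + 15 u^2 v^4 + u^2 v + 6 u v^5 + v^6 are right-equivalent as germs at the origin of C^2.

The Hessian of f at 0 has rank 0. Corank 2; j^3 = u^2*v has shape L^2 M (L != M), so D-series; mu = 7 gives D_7. The Hessian of g at 0 has rank 0. Corank 2; j^3 = u^2*(u + v) has shape L^2 M (L != M), so D-series; mu = 7 gives D_7. Both have type D_7, hence right-equivalent.

Yes.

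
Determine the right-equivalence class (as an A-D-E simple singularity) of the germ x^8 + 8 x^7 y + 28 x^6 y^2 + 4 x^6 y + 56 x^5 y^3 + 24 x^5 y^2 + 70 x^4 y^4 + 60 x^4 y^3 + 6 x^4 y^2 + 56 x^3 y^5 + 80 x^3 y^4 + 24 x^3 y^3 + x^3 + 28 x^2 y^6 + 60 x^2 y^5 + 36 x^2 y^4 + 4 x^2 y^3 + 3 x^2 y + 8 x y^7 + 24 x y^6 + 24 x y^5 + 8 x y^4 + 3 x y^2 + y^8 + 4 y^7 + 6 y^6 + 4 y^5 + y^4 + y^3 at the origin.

E_6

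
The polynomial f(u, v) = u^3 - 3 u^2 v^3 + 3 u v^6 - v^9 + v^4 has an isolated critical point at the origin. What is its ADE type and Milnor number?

Type E_6, Milnor number mu = 6.

The Hessian of f at 0 has rank 0. Corank 2; j^3 = u^3 is a perfect cube, so E-series; the 4-jet and mu = 6 give E_6.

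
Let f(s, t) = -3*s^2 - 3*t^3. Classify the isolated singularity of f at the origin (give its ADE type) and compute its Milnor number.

Type A_2, Milnor number mu = 2.

The Hessian of f at 0 has rank 1. Corank 1: A-series; mu = 2 gives A_2.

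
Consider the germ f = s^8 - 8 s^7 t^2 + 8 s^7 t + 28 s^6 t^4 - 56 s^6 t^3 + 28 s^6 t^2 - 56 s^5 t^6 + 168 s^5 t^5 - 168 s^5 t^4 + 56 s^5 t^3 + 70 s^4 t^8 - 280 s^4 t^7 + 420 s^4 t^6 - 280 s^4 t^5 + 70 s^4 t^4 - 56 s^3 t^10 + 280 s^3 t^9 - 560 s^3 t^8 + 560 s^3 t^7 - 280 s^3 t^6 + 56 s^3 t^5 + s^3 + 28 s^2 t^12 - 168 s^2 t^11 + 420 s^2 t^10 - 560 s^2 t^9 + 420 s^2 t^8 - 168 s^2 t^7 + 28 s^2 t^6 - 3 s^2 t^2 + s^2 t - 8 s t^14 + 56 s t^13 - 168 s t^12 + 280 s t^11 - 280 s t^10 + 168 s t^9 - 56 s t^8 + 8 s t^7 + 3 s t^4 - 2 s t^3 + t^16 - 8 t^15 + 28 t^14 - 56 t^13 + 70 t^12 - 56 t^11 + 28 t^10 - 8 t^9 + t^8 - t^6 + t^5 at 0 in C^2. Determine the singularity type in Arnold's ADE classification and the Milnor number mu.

Type D_{9}, Milnor number mu = 9.

The Hessian of f at 0 is [[0, 0], [0, 0]] with rank 0, so corank 2. A Groebner basis of the Jacobian ideal J(f) in C{s,t} is {s^4, s^3*t - s*t/8 + t^3/8, -s^2 - s*t + t^4 + t^3, -s^2 + s*t^2 - s*t + t^3}; counting standard monomials gives mu = 9. Corank 2; j^3 = s^2*(s + t) has shape L^2 M (L != M), so D-series; mu = 9 gives D_9.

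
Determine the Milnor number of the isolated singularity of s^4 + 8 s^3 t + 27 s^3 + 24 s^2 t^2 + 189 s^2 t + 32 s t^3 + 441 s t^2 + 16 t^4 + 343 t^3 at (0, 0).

6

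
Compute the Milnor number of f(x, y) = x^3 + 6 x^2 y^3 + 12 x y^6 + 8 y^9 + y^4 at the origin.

The Hessian of f at 0 has rank 0. Corank 2; j^3 = x^3 is a perfect cube, so E-series; the 4-jet and mu = 6 give E_6.

6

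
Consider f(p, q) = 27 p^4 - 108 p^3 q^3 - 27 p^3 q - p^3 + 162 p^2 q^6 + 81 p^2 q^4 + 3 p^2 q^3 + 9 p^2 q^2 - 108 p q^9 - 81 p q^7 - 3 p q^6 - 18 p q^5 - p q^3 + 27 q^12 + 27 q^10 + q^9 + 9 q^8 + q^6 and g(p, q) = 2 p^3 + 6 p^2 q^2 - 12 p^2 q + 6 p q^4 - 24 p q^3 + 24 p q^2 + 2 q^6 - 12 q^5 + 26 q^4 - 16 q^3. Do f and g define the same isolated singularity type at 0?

No.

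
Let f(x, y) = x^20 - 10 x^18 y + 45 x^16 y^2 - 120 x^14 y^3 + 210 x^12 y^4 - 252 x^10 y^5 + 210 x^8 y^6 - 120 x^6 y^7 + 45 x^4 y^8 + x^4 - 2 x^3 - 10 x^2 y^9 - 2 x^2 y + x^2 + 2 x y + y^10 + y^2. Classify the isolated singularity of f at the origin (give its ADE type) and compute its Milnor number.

Type A9, Milnor number mu = 9.

The Hessian of f at 0 is [[2, 2], [2, 2]] with rank 1, so corank 1. A Groebner basis of the Jacobian ideal J(f) in C{x,y} is {x*y^4 + 10*x*y^3 + 15*x*y^2 + 7*x*y + x + 4*y^4 + 10*y^3 + 6*y^2 + y, -30*x*y^3 - 54*x*y^2 - 27*x*y - 4*x + y^5 - 10*y^4 - 35*y^3 - 23*y^2 - 4*y, x^2 - x - y}; counting standard monomials gives mu = 9. Corank 1: A-series; mu = 9 gives A_9.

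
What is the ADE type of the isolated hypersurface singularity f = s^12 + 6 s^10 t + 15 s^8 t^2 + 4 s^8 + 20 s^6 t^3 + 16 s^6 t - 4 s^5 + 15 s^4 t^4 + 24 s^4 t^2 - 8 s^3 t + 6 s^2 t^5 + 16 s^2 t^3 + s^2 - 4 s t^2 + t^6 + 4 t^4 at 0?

The Hessian of f at 0 is [[2, 0], [0, 0]] with rank 1, so corank 1. A Groebner basis of the Jacobian ideal J(f) in C{s,t} is {s^3, s^2*t, -s/2 + t^2}; counting standard monomials gives mu = 5. Corank 1: A-series; mu = 5 gives A_5.

A_{5}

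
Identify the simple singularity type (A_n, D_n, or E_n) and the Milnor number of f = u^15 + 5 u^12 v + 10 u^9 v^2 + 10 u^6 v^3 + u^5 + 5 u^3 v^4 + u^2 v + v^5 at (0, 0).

Type D_{6}, Milnor number mu = 6.

The Hessian of f at 0 has rank 0. Corank 2; j^3 = u^2*v has shape L^2 M (L != M), so D-series; mu = 6 gives D_6.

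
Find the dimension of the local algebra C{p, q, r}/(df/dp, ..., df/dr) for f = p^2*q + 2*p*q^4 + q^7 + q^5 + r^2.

6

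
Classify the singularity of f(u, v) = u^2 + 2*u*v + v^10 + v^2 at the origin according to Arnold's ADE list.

A_9

The Hessian of f at 0 is [[2, 2], [2, 2]] with rank 1, so corank 1. A Groebner basis of the Jacobian ideal J(f) in C{u,v} is {v^9, u + v}; counting standard monomials gives mu = 9. Corank 1: A-series; mu = 9 gives A_9.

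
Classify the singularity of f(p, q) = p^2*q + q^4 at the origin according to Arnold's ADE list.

D_5

The Hessian of f at 0 has rank 0. Corank 2; j^3 = p^2*q has shape L^2 M (L != M), so D-series; mu = 5 gives D_5.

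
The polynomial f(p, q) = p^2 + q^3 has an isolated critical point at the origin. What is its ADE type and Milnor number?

The Hessian of f at 0 is [[2, 0], [0, 0]] with rank 1, so corank 1. A Groebner basis of the Jacobian ideal J(f) in C{p,q} is {q^2, p}; counting standard monomials gives mu = 2. Corank 1: A-series; mu = 2 gives A_2.

Type A2, Milnor number mu = 2.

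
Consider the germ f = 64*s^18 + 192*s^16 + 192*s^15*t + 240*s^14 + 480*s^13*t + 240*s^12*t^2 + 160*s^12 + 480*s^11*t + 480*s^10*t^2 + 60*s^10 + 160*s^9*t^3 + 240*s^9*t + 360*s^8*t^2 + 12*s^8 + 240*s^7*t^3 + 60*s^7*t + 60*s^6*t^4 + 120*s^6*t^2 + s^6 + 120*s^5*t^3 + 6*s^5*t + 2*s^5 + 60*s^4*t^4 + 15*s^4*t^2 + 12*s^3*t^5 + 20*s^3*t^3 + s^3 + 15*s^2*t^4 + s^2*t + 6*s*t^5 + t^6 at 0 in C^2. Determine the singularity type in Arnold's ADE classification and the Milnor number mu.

The Hessian of f at 0 has rank 0. Corank 2; j^3 = s^2*(s + t) has shape L^2 M (L != M), so D-series; mu = 7 gives D_7.

Type D_{7}, Milnor number mu = 7.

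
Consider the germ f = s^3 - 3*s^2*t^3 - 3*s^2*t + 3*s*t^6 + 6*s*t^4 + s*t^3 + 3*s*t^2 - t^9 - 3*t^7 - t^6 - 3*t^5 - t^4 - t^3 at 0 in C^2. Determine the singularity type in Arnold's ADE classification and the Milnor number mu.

Type E_{7}, Milnor number mu = 7.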